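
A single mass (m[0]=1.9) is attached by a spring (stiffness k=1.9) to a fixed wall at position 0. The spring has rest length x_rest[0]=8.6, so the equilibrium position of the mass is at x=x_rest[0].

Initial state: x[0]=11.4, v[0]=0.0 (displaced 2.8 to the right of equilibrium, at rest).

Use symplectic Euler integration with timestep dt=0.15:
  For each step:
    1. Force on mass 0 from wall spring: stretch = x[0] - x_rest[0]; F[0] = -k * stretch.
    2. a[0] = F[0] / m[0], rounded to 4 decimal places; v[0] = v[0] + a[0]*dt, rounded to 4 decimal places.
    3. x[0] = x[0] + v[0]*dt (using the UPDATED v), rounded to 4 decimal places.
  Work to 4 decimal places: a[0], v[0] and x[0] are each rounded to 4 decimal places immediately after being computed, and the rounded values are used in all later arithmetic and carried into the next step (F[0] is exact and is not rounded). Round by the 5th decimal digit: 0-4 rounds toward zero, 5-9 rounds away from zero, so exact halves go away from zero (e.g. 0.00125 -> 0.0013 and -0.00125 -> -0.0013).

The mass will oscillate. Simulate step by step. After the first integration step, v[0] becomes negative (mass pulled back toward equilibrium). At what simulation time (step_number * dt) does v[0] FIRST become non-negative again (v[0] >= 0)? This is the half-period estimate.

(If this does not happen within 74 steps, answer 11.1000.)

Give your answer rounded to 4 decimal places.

Answer: 3.1500

Derivation:
Step 0: x=[11.4000] v=[0.0000]
Step 1: x=[11.3370] v=[-0.4200]
Step 2: x=[11.2124] v=[-0.8306]
Step 3: x=[11.0290] v=[-1.2225]
Step 4: x=[10.7910] v=[-1.5869]
Step 5: x=[10.5037] v=[-1.9156]
Step 6: x=[10.1735] v=[-2.2012]
Step 7: x=[9.8079] v=[-2.4372]
Step 8: x=[9.4151] v=[-2.6184]
Step 9: x=[9.0040] v=[-2.7407]
Step 10: x=[8.5838] v=[-2.8013]
Step 11: x=[8.1640] v=[-2.7989]
Step 12: x=[7.7540] v=[-2.7335]
Step 13: x=[7.3630] v=[-2.6066]
Step 14: x=[6.9998] v=[-2.4211]
Step 15: x=[6.6726] v=[-2.1811]
Step 16: x=[6.3888] v=[-1.8920]
Step 17: x=[6.1548] v=[-1.5603]
Step 18: x=[5.9758] v=[-1.1935]
Step 19: x=[5.8558] v=[-0.7999]
Step 20: x=[5.7976] v=[-0.3883]
Step 21: x=[5.8024] v=[0.0321]
First v>=0 after going negative at step 21, time=3.1500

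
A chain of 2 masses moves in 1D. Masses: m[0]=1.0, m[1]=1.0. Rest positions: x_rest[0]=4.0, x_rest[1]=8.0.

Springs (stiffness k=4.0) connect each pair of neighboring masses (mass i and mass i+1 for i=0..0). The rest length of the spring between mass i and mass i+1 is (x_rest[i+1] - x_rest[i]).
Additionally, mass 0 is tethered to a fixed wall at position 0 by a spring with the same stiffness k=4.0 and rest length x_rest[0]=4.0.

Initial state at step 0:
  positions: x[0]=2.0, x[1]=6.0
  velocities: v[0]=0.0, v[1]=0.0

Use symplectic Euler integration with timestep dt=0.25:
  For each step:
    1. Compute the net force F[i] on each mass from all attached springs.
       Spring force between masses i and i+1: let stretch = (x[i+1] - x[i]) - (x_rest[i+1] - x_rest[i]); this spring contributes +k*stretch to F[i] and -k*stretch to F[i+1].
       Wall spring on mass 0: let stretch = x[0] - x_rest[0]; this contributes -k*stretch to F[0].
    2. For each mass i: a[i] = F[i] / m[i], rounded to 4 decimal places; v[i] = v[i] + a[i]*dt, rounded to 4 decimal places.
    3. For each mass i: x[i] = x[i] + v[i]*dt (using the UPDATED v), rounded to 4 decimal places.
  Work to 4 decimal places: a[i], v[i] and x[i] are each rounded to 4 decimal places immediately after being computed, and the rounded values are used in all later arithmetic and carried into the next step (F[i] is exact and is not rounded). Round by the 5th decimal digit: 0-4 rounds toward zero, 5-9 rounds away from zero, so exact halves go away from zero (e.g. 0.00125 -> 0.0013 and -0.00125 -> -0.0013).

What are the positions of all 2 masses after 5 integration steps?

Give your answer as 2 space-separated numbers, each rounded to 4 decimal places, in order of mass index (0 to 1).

Answer: 4.2774 8.2715

Derivation:
Step 0: x=[2.0000 6.0000] v=[0.0000 0.0000]
Step 1: x=[2.5000 6.0000] v=[2.0000 0.0000]
Step 2: x=[3.2500 6.1250] v=[3.0000 0.5000]
Step 3: x=[3.9063 6.5313] v=[2.6250 1.6250]
Step 4: x=[4.2422 7.2813] v=[1.3437 3.0000]
Step 5: x=[4.2774 8.2715] v=[0.1406 3.9609]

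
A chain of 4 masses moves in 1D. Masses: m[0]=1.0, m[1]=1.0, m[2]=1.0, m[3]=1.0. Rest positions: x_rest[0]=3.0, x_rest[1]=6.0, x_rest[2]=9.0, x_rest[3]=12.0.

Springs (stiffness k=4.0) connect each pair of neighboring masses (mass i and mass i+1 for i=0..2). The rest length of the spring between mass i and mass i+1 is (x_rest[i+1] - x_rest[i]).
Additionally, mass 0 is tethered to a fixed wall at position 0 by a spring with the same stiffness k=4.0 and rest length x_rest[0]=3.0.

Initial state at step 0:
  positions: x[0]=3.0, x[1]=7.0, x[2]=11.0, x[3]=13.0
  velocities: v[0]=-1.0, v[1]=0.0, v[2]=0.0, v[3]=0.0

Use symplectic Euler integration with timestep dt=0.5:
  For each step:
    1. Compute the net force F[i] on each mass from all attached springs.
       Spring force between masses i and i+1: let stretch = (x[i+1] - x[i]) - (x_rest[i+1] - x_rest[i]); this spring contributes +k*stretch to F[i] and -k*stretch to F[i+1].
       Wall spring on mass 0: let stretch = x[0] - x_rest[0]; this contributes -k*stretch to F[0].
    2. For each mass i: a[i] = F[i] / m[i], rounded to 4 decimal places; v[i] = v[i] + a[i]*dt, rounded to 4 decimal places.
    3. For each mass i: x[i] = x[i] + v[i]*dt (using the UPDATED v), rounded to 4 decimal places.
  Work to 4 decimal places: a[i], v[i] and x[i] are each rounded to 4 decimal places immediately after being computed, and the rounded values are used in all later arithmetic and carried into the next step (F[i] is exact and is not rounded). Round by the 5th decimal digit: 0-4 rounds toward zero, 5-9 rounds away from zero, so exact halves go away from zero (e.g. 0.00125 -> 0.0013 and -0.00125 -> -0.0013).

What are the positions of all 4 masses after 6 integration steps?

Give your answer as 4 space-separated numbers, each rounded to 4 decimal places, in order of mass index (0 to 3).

Answer: 2.0000 6.0000 7.5000 11.0000

Derivation:
Step 0: x=[3.0000 7.0000 11.0000 13.0000] v=[-1.0000 0.0000 0.0000 0.0000]
Step 1: x=[3.5000 7.0000 9.0000 14.0000] v=[1.0000 0.0000 -4.0000 2.0000]
Step 2: x=[4.0000 5.5000 10.0000 13.0000] v=[1.0000 -3.0000 2.0000 -2.0000]
Step 3: x=[2.0000 7.0000 9.5000 12.0000] v=[-4.0000 3.0000 -1.0000 -2.0000]
Step 4: x=[3.0000 6.0000 9.0000 11.5000] v=[2.0000 -2.0000 -1.0000 -1.0000]
Step 5: x=[4.0000 5.0000 8.0000 11.5000] v=[2.0000 -2.0000 -2.0000 0.0000]
Step 6: x=[2.0000 6.0000 7.5000 11.0000] v=[-4.0000 2.0000 -1.0000 -1.0000]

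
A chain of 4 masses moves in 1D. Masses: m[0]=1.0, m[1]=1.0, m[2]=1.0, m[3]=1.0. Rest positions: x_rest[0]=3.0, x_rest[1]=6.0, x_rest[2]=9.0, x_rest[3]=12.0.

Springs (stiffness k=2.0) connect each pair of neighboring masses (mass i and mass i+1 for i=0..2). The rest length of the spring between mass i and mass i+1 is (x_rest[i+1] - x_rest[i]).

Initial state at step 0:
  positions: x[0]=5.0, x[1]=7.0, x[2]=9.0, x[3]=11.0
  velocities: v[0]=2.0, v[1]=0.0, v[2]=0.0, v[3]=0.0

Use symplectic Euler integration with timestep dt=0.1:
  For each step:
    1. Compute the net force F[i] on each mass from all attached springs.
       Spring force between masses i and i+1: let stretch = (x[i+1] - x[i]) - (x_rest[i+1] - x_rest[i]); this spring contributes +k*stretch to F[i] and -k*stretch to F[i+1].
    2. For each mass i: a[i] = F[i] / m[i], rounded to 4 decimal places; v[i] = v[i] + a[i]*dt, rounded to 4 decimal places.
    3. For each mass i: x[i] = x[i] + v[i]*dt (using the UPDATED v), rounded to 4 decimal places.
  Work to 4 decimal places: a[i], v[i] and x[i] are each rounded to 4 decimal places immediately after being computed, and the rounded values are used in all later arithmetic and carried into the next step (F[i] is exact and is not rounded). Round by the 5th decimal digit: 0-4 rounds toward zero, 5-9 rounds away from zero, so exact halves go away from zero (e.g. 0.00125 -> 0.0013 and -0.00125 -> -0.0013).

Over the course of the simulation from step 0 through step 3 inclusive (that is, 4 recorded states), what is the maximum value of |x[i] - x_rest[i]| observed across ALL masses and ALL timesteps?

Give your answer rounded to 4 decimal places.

Step 0: x=[5.0000 7.0000 9.0000 11.0000] v=[2.0000 0.0000 0.0000 0.0000]
Step 1: x=[5.1800 7.0000 9.0000 11.0200] v=[1.8000 0.0000 0.0000 0.2000]
Step 2: x=[5.3364 7.0036 9.0004 11.0596] v=[1.5640 0.0360 0.0040 0.3960]
Step 3: x=[5.4661 7.0138 9.0021 11.1180] v=[1.2974 0.1019 0.0165 0.5842]
Max displacement = 2.4661

Answer: 2.4661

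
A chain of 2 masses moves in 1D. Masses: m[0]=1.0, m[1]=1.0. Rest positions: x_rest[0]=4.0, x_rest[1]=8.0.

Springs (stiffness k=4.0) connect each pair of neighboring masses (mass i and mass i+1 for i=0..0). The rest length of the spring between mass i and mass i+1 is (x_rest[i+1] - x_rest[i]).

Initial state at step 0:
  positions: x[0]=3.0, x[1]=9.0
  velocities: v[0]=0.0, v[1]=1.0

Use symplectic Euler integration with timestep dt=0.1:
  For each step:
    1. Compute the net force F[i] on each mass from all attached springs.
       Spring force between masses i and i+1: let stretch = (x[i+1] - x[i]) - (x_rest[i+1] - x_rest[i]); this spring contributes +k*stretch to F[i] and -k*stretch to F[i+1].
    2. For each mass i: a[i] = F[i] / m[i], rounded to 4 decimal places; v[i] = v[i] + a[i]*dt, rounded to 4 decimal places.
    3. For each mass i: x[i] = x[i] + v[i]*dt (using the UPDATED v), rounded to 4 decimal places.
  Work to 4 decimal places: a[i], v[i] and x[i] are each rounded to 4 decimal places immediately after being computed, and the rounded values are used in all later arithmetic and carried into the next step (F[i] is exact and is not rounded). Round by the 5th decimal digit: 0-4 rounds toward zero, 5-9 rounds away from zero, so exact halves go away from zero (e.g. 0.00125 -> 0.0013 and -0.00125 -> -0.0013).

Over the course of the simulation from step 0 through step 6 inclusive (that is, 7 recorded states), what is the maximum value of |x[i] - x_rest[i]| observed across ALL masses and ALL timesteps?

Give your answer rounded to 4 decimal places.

Step 0: x=[3.0000 9.0000] v=[0.0000 1.0000]
Step 1: x=[3.0800 9.0200] v=[0.8000 0.2000]
Step 2: x=[3.2376 8.9624] v=[1.5760 -0.5760]
Step 3: x=[3.4642 8.8358] v=[2.2659 -1.2659]
Step 4: x=[3.7457 8.6544] v=[2.8145 -1.8145]
Step 5: x=[4.0635 8.4366] v=[3.1780 -2.1780]
Step 6: x=[4.3962 8.2039] v=[3.3272 -2.3272]
Max displacement = 1.0200

Answer: 1.0200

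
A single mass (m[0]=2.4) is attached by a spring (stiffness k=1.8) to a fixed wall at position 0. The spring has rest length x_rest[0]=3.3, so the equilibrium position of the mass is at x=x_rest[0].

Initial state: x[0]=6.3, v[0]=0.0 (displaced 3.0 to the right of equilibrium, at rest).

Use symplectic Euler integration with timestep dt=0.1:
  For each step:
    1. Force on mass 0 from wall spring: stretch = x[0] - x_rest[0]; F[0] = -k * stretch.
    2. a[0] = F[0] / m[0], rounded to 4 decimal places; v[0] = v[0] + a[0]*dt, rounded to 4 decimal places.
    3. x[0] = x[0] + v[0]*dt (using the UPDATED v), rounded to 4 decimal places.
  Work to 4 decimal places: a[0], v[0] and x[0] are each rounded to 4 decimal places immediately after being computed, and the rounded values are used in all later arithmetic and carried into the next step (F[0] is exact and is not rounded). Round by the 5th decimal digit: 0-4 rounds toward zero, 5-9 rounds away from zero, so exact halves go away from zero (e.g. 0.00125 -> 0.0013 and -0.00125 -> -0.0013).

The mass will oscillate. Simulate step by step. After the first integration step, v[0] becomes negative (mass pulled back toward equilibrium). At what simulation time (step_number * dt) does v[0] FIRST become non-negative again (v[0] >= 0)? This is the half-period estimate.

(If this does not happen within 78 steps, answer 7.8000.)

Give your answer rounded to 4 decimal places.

Answer: 3.7000

Derivation:
Step 0: x=[6.3000] v=[0.0000]
Step 1: x=[6.2775] v=[-0.2250]
Step 2: x=[6.2327] v=[-0.4483]
Step 3: x=[6.1659] v=[-0.6683]
Step 4: x=[6.0776] v=[-0.8832]
Step 5: x=[5.9685] v=[-1.0915]
Step 6: x=[5.8393] v=[-1.2916]
Step 7: x=[5.6911] v=[-1.4821]
Step 8: x=[5.5250] v=[-1.6614]
Step 9: x=[5.3422] v=[-1.8283]
Step 10: x=[5.1441] v=[-1.9815]
Step 11: x=[4.9321] v=[-2.1198]
Step 12: x=[4.7079] v=[-2.2422]
Step 13: x=[4.4731] v=[-2.3478]
Step 14: x=[4.2295] v=[-2.4358]
Step 15: x=[3.9790] v=[-2.5055]
Step 16: x=[3.7234] v=[-2.5564]
Step 17: x=[3.4646] v=[-2.5882]
Step 18: x=[3.2045] v=[-2.6006]
Step 19: x=[2.9452] v=[-2.5934]
Step 20: x=[2.6885] v=[-2.5668]
Step 21: x=[2.4364] v=[-2.5209]
Step 22: x=[2.1908] v=[-2.4561]
Step 23: x=[1.9535] v=[-2.3729]
Step 24: x=[1.7263] v=[-2.2719]
Step 25: x=[1.5109] v=[-2.1539]
Step 26: x=[1.3089] v=[-2.0197]
Step 27: x=[1.1219] v=[-1.8704]
Step 28: x=[0.9512] v=[-1.7070]
Step 29: x=[0.7981] v=[-1.5308]
Step 30: x=[0.6638] v=[-1.3432]
Step 31: x=[0.5493] v=[-1.1455]
Step 32: x=[0.4554] v=[-0.9392]
Step 33: x=[0.3828] v=[-0.7259]
Step 34: x=[0.3321] v=[-0.5071]
Step 35: x=[0.3037] v=[-0.2845]
Step 36: x=[0.2977] v=[-0.0598]
Step 37: x=[0.3142] v=[0.1654]
First v>=0 after going negative at step 37, time=3.7000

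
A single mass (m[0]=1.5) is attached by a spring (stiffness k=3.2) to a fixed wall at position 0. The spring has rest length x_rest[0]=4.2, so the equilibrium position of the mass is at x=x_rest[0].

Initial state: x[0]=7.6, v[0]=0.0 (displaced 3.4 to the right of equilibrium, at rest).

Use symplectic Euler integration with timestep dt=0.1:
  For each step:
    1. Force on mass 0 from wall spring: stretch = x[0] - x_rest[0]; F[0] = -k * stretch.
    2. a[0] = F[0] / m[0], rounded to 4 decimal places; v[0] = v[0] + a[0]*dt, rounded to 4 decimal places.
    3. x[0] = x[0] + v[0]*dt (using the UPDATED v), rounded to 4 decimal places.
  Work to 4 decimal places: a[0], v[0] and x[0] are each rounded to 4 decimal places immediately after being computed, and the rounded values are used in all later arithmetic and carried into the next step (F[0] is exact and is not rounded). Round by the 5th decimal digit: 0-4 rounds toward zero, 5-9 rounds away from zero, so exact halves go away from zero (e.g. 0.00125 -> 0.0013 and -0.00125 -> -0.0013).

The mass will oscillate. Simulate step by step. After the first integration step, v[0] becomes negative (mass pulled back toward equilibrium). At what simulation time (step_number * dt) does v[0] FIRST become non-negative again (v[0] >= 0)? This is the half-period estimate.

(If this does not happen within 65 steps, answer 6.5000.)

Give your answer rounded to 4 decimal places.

Step 0: x=[7.6000] v=[0.0000]
Step 1: x=[7.5275] v=[-0.7253]
Step 2: x=[7.3840] v=[-1.4352]
Step 3: x=[7.1726] v=[-2.1145]
Step 4: x=[6.8977] v=[-2.7487]
Step 5: x=[6.5653] v=[-3.3242]
Step 6: x=[6.1824] v=[-3.8288]
Step 7: x=[5.7572] v=[-4.2517]
Step 8: x=[5.2988] v=[-4.5839]
Step 9: x=[4.8170] v=[-4.8183]
Step 10: x=[4.3220] v=[-4.9499]
Step 11: x=[3.8244] v=[-4.9759]
Step 12: x=[3.3348] v=[-4.8958]
Step 13: x=[2.8637] v=[-4.7112]
Step 14: x=[2.4211] v=[-4.4261]
Step 15: x=[2.0164] v=[-4.0466]
Step 16: x=[1.6583] v=[-3.5808]
Step 17: x=[1.3544] v=[-3.0386]
Step 18: x=[1.1113] v=[-2.4315]
Step 19: x=[0.9340] v=[-1.7726]
Step 20: x=[0.8264] v=[-1.0759]
Step 21: x=[0.7908] v=[-0.3562]
Step 22: x=[0.8279] v=[0.3711]
First v>=0 after going negative at step 22, time=2.2000

Answer: 2.2000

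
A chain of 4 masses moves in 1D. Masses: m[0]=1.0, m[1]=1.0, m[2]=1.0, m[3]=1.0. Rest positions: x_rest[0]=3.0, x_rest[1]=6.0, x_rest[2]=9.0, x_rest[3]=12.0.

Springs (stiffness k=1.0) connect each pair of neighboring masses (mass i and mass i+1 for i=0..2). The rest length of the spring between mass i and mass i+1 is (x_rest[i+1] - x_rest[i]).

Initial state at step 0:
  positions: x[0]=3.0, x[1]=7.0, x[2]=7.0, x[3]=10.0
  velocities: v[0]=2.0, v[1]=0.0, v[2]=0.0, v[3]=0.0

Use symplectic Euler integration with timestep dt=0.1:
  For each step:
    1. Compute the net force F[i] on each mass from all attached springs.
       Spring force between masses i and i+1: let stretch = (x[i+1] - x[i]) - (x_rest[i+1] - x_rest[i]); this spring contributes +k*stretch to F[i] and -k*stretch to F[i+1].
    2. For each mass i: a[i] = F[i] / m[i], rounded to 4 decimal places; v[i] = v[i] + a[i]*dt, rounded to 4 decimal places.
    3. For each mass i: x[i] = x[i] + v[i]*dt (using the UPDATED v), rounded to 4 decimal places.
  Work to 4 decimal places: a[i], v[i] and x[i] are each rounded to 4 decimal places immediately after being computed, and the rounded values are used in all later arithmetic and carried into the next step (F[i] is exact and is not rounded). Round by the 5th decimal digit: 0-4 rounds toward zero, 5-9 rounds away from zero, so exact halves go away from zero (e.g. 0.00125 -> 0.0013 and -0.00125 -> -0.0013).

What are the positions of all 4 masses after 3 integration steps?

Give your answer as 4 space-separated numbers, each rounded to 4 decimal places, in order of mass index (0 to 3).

Answer: 3.6496 6.7739 7.1751 10.0015

Derivation:
Step 0: x=[3.0000 7.0000 7.0000 10.0000] v=[2.0000 0.0000 0.0000 0.0000]
Step 1: x=[3.2100 6.9600 7.0300 10.0000] v=[2.1000 -0.4000 0.3000 0.0000]
Step 2: x=[3.4275 6.8832 7.0890 10.0003] v=[2.1750 -0.7680 0.5900 0.0030]
Step 3: x=[3.6496 6.7739 7.1751 10.0015] v=[2.2206 -1.0930 0.8606 0.0119]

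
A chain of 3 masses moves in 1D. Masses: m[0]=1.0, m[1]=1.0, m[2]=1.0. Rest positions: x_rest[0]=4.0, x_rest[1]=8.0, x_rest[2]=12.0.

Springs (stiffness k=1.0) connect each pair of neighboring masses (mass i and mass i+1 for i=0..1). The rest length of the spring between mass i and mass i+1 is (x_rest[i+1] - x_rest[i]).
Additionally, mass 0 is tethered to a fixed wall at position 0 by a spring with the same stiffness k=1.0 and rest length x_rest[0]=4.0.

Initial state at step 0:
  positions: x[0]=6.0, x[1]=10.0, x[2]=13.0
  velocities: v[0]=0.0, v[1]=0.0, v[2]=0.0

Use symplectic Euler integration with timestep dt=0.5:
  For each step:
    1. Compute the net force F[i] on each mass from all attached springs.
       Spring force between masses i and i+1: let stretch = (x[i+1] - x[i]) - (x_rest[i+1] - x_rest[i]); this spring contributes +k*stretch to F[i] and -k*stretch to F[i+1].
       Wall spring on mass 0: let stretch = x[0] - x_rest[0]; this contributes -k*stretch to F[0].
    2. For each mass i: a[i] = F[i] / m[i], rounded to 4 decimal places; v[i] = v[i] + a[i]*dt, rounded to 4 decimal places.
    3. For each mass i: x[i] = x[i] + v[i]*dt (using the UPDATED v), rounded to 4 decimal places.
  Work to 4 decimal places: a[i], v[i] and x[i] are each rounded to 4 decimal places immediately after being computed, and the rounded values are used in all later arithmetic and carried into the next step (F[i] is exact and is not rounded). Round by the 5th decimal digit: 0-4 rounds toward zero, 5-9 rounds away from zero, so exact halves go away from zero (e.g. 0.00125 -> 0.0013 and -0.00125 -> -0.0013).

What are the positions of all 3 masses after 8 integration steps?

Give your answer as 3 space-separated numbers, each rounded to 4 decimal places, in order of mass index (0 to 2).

Step 0: x=[6.0000 10.0000 13.0000] v=[0.0000 0.0000 0.0000]
Step 1: x=[5.5000 9.7500 13.2500] v=[-1.0000 -0.5000 0.5000]
Step 2: x=[4.6875 9.3125 13.6250] v=[-1.6250 -0.8750 0.7500]
Step 3: x=[3.8594 8.7969 13.9219] v=[-1.6563 -1.0313 0.5938]
Step 4: x=[3.3008 8.3281 13.9376] v=[-1.1173 -0.9376 0.0313]
Step 5: x=[3.1738 8.0049 13.5509] v=[-0.2541 -0.6465 -0.7735]
Step 6: x=[3.4611 7.8604 12.7777] v=[0.5746 -0.2891 -1.5465]
Step 7: x=[3.9830 7.8454 11.7751] v=[1.0437 -0.0301 -2.0052]
Step 8: x=[4.4747 7.8472 10.7901] v=[0.9834 0.0036 -1.9701]

Answer: 4.4747 7.8472 10.7901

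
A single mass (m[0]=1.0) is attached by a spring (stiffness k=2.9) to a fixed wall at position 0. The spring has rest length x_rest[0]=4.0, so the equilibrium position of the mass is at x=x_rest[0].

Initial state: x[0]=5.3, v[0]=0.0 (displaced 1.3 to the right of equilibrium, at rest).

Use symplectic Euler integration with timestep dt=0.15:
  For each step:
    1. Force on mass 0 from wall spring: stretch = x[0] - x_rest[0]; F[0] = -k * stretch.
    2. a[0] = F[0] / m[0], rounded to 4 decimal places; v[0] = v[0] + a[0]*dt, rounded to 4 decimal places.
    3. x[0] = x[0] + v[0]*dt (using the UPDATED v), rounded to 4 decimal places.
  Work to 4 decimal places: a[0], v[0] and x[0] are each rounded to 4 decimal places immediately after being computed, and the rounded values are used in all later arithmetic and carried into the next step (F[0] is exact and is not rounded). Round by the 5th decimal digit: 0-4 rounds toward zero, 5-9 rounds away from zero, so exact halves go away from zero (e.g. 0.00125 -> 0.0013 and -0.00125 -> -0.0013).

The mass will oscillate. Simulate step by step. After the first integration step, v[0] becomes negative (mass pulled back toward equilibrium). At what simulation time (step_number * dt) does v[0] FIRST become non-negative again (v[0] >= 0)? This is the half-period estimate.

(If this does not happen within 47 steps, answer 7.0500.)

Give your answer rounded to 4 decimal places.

Answer: 1.9500

Derivation:
Step 0: x=[5.3000] v=[0.0000]
Step 1: x=[5.2152] v=[-0.5655]
Step 2: x=[5.0511] v=[-1.0941]
Step 3: x=[4.8184] v=[-1.5513]
Step 4: x=[4.5323] v=[-1.9073]
Step 5: x=[4.2115] v=[-2.1389]
Step 6: x=[3.8769] v=[-2.2309]
Step 7: x=[3.5503] v=[-2.1774]
Step 8: x=[3.2530] v=[-1.9818]
Step 9: x=[3.0045] v=[-1.6569]
Step 10: x=[2.8209] v=[-1.2239]
Step 11: x=[2.7143] v=[-0.7110]
Step 12: x=[2.6915] v=[-0.1517]
Step 13: x=[2.7541] v=[0.4175]
First v>=0 after going negative at step 13, time=1.9500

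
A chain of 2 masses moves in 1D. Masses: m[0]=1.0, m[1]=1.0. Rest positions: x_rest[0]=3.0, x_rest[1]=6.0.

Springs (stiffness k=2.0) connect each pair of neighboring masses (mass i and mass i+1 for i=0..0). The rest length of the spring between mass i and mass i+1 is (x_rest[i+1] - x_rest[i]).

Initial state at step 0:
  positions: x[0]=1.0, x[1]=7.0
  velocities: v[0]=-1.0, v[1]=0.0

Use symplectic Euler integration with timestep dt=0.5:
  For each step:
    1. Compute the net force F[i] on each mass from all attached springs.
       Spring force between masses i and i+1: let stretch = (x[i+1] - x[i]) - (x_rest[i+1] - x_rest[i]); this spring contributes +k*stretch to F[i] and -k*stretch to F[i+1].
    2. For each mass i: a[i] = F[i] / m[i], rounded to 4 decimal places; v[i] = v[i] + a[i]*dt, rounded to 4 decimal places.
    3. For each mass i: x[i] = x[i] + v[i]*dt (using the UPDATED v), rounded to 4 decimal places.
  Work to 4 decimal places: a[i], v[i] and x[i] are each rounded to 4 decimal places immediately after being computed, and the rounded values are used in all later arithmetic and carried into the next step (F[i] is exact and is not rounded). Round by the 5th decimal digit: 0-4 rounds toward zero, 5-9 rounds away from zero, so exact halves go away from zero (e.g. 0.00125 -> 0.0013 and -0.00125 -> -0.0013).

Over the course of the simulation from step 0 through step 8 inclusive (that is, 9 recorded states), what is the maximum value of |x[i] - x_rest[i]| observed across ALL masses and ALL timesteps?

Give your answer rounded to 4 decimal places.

Step 0: x=[1.0000 7.0000] v=[-1.0000 0.0000]
Step 1: x=[2.0000 5.5000] v=[2.0000 -3.0000]
Step 2: x=[3.2500 3.7500] v=[2.5000 -3.5000]
Step 3: x=[3.2500 3.2500] v=[0.0000 -1.0000]
Step 4: x=[1.7500 4.2500] v=[-3.0000 2.0000]
Step 5: x=[0.0000 5.5000] v=[-3.5000 2.5000]
Step 6: x=[-0.5000 5.5000] v=[-1.0000 0.0000]
Step 7: x=[0.5000 4.0000] v=[2.0000 -3.0000]
Step 8: x=[1.7500 2.2500] v=[2.5000 -3.5000]
Max displacement = 3.7500

Answer: 3.7500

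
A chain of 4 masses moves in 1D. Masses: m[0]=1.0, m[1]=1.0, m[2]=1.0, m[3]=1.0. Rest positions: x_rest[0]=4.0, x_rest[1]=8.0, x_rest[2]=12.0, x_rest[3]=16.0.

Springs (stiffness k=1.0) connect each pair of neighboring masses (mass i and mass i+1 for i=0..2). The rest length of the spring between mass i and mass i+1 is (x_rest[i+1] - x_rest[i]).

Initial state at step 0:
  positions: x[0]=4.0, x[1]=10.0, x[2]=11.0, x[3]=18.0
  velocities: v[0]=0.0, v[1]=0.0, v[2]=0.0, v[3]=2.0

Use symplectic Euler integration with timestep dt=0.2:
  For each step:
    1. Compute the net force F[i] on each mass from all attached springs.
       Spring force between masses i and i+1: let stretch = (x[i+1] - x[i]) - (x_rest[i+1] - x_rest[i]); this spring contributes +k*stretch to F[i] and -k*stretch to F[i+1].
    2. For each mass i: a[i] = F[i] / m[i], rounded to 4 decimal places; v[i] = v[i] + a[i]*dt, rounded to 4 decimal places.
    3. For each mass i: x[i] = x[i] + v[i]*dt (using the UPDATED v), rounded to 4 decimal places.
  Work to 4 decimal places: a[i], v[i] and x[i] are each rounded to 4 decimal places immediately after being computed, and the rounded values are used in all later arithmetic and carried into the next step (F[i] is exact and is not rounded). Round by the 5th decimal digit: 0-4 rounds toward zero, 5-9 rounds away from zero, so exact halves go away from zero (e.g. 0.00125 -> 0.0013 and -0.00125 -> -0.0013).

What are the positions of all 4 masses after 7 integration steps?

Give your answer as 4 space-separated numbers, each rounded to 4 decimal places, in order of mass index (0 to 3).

Answer: 5.1324 7.3355 15.1782 18.1538

Derivation:
Step 0: x=[4.0000 10.0000 11.0000 18.0000] v=[0.0000 0.0000 0.0000 2.0000]
Step 1: x=[4.0800 9.8000 11.2400 18.2800] v=[0.4000 -1.0000 1.2000 1.4000]
Step 2: x=[4.2288 9.4288 11.7040 18.4384] v=[0.7440 -1.8560 2.3200 0.7920]
Step 3: x=[4.4256 8.9406 12.3464 18.4874] v=[0.9840 -2.4410 3.2118 0.2451]
Step 4: x=[4.6430 8.4080 13.0982 18.4508] v=[1.0870 -2.6628 3.7588 -0.1831]
Step 5: x=[4.8510 7.9124 13.8765 18.3601] v=[1.0400 -2.4778 3.8913 -0.4536]
Step 6: x=[5.0215 7.5329 14.5955 18.2500] v=[0.8523 -1.8973 3.5952 -0.5503]
Step 7: x=[5.1324 7.3355 15.1782 18.1538] v=[0.5546 -0.9871 2.9136 -0.4812]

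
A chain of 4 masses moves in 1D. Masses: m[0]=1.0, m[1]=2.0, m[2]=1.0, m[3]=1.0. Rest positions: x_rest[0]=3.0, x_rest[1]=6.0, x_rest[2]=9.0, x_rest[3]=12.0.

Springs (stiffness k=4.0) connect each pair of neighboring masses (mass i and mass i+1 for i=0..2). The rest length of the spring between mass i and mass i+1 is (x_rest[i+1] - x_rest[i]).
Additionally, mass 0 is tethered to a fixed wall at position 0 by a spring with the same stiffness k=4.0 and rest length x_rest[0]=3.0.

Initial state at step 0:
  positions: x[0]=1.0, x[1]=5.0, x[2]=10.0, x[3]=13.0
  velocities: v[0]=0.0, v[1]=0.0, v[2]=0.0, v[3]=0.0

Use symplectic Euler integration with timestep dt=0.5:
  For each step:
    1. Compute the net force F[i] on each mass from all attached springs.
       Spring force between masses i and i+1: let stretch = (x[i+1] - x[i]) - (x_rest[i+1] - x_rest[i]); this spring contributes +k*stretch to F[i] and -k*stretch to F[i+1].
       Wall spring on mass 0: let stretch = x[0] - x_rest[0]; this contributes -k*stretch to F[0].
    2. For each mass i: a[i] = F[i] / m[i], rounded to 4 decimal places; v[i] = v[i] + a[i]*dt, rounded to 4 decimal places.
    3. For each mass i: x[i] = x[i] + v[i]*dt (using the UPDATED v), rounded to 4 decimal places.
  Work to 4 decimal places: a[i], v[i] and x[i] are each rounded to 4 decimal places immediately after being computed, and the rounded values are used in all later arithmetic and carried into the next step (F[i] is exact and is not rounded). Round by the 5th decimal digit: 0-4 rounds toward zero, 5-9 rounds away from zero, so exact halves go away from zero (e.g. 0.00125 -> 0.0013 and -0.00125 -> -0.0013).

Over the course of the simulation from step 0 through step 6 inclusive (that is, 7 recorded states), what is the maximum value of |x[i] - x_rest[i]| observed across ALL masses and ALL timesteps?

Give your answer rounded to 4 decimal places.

Step 0: x=[1.0000 5.0000 10.0000 13.0000] v=[0.0000 0.0000 0.0000 0.0000]
Step 1: x=[4.0000 5.5000 8.0000 13.0000] v=[6.0000 1.0000 -4.0000 0.0000]
Step 2: x=[4.5000 6.5000 8.5000 11.0000] v=[1.0000 2.0000 1.0000 -4.0000]
Step 3: x=[2.5000 7.5000 9.5000 9.5000] v=[-4.0000 2.0000 2.0000 -3.0000]
Step 4: x=[3.0000 7.0000 8.5000 11.0000] v=[1.0000 -1.0000 -2.0000 3.0000]
Step 5: x=[4.5000 5.2500 8.5000 13.0000] v=[3.0000 -3.5000 0.0000 4.0000]
Step 6: x=[2.2500 4.7500 9.7500 13.5000] v=[-4.5000 -1.0000 2.5000 1.0000]
Max displacement = 2.5000

Answer: 2.5000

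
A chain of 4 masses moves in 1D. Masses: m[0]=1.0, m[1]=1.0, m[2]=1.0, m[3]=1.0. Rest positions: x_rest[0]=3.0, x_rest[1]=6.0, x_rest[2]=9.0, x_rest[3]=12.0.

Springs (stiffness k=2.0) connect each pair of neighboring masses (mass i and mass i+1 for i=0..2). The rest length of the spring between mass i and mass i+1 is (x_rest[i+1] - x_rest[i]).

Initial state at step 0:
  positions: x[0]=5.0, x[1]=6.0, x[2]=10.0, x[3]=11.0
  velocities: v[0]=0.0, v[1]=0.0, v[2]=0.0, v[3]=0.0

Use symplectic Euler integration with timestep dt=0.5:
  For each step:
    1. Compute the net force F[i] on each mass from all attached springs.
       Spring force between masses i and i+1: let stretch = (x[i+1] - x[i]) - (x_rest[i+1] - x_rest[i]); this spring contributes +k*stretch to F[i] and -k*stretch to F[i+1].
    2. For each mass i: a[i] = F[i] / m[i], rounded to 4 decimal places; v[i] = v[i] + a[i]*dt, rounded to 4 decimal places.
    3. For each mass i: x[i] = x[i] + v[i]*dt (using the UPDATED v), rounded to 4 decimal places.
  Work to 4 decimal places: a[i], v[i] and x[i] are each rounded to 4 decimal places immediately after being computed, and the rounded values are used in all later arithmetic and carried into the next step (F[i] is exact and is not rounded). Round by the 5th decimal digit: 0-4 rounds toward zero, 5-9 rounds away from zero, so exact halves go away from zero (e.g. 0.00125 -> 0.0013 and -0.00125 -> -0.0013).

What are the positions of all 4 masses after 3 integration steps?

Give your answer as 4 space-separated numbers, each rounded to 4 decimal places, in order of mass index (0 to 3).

Answer: 3.2500 6.0000 10.0000 12.7500

Derivation:
Step 0: x=[5.0000 6.0000 10.0000 11.0000] v=[0.0000 0.0000 0.0000 0.0000]
Step 1: x=[4.0000 7.5000 8.5000 12.0000] v=[-2.0000 3.0000 -3.0000 2.0000]
Step 2: x=[3.2500 7.7500 8.2500 12.7500] v=[-1.5000 0.5000 -0.5000 1.5000]
Step 3: x=[3.2500 6.0000 10.0000 12.7500] v=[0.0000 -3.5000 3.5000 0.0000]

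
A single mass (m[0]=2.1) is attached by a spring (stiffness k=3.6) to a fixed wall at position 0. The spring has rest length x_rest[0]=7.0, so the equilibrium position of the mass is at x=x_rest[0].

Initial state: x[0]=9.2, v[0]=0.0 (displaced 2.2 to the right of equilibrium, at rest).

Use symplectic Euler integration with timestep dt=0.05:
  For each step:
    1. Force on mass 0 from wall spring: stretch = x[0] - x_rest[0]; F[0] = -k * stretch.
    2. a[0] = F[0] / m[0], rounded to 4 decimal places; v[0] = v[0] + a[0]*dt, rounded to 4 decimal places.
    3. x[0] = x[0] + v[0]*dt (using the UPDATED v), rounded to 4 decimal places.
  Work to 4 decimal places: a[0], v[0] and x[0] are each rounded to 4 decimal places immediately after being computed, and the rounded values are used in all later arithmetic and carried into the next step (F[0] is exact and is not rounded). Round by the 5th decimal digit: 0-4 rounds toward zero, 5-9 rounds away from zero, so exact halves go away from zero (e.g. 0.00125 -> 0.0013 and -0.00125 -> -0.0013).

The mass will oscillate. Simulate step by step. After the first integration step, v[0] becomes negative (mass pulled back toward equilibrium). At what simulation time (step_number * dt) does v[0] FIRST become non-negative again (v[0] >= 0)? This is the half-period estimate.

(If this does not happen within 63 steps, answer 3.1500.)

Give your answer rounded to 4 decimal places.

Step 0: x=[9.2000] v=[0.0000]
Step 1: x=[9.1906] v=[-0.1886]
Step 2: x=[9.1718] v=[-0.3764]
Step 3: x=[9.1437] v=[-0.5626]
Step 4: x=[9.1064] v=[-0.7463]
Step 5: x=[9.0601] v=[-0.9269]
Step 6: x=[9.0049] v=[-1.1035]
Step 7: x=[8.9411] v=[-1.2754]
Step 8: x=[8.8690] v=[-1.4418]
Step 9: x=[8.7889] v=[-1.6020]
Step 10: x=[8.7011] v=[-1.7553]
Step 11: x=[8.6060] v=[-1.9011]
Step 12: x=[8.5041] v=[-2.0388]
Step 13: x=[8.3957] v=[-2.1677]
Step 14: x=[8.2813] v=[-2.2873]
Step 15: x=[8.1614] v=[-2.3971]
Step 16: x=[8.0366] v=[-2.4967]
Step 17: x=[7.9073] v=[-2.5856]
Step 18: x=[7.7741] v=[-2.6634]
Step 19: x=[7.6376] v=[-2.7298]
Step 20: x=[7.4984] v=[-2.7845]
Step 21: x=[7.3570] v=[-2.8272]
Step 22: x=[7.2141] v=[-2.8578]
Step 23: x=[7.0703] v=[-2.8762]
Step 24: x=[6.9262] v=[-2.8822]
Step 25: x=[6.7824] v=[-2.8759]
Step 26: x=[6.6395] v=[-2.8573]
Step 27: x=[6.4982] v=[-2.8264]
Step 28: x=[6.3590] v=[-2.7834]
Step 29: x=[6.2226] v=[-2.7285]
Step 30: x=[6.0895] v=[-2.6619]
Step 31: x=[5.9603] v=[-2.5839]
Step 32: x=[5.8356] v=[-2.4948]
Step 33: x=[5.7159] v=[-2.3950]
Step 34: x=[5.6017] v=[-2.2849]
Step 35: x=[5.4935] v=[-2.1650]
Step 36: x=[5.3917] v=[-2.0359]
Step 37: x=[5.2968] v=[-1.8980]
Step 38: x=[5.2092] v=[-1.7520]
Step 39: x=[5.1293] v=[-1.5985]
Step 40: x=[5.0574] v=[-1.4382]
Step 41: x=[4.9938] v=[-1.2717]
Step 42: x=[4.9388] v=[-1.0997]
Step 43: x=[4.8927] v=[-0.9230]
Step 44: x=[4.8556] v=[-0.7424]
Step 45: x=[4.8277] v=[-0.5586]
Step 46: x=[4.8091] v=[-0.3724]
Step 47: x=[4.7999] v=[-0.1846]
Step 48: x=[4.8001] v=[0.0040]
First v>=0 after going negative at step 48, time=2.4000

Answer: 2.4000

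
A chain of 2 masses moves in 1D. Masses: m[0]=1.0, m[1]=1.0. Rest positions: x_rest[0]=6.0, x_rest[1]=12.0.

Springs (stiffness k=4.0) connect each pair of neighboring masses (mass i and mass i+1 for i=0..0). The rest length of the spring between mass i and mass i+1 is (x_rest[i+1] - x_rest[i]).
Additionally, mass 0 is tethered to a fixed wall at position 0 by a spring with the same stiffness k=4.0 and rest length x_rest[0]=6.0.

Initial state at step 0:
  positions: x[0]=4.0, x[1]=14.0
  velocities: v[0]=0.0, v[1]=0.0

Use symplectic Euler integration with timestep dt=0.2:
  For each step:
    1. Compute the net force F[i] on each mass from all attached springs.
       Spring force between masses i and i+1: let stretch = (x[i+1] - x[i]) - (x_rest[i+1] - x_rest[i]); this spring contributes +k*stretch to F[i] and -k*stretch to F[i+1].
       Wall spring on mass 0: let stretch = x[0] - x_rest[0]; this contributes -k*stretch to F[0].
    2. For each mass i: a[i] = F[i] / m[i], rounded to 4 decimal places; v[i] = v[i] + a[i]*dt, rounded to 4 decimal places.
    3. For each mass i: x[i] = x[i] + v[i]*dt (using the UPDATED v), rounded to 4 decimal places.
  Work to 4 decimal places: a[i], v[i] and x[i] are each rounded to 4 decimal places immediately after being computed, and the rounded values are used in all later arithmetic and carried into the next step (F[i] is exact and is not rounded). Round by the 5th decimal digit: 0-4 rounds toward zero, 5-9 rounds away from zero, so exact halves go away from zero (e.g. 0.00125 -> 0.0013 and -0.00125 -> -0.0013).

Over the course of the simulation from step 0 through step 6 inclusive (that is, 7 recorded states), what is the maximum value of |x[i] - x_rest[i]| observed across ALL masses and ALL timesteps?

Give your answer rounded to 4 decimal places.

Answer: 2.5881

Derivation:
Step 0: x=[4.0000 14.0000] v=[0.0000 0.0000]
Step 1: x=[4.9600 13.3600] v=[4.8000 -3.2000]
Step 2: x=[6.4704 12.3360] v=[7.5520 -5.1200]
Step 3: x=[7.8840 11.3335] v=[7.0682 -5.0125]
Step 4: x=[8.5881 10.7391] v=[3.5206 -2.9721]
Step 5: x=[8.2623 10.7605] v=[-1.6291 0.1071]
Step 6: x=[7.0142 11.3422] v=[-6.2404 2.9085]
Max displacement = 2.5881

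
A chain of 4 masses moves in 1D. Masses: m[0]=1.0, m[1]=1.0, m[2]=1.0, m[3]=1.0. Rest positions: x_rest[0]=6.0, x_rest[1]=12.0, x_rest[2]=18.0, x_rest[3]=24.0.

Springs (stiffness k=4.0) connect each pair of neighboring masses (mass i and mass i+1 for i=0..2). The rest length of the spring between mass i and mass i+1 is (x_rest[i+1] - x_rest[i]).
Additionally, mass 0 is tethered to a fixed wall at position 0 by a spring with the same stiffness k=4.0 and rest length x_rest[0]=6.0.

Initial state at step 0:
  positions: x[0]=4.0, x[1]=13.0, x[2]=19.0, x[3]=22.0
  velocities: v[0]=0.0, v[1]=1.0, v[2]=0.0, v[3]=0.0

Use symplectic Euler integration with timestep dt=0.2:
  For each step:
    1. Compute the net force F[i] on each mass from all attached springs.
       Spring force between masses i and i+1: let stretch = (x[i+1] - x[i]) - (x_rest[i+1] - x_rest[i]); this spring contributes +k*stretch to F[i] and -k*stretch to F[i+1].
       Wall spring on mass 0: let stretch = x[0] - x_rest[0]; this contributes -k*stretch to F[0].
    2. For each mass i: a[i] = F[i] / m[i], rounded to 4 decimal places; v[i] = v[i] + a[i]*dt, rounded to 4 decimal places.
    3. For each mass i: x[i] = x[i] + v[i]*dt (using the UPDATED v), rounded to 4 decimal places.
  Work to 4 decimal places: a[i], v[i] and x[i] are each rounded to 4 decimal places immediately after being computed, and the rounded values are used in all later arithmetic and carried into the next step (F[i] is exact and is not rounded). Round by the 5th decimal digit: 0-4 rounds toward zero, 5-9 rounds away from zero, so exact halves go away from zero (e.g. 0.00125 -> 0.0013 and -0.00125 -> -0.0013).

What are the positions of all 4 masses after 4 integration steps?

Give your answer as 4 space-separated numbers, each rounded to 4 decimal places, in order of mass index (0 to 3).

Step 0: x=[4.0000 13.0000 19.0000 22.0000] v=[0.0000 1.0000 0.0000 0.0000]
Step 1: x=[4.8000 12.7200 18.5200 22.4800] v=[4.0000 -1.4000 -2.4000 2.4000]
Step 2: x=[6.0992 12.1008 17.7456 23.2864] v=[6.4960 -3.0960 -3.8720 4.0320]
Step 3: x=[7.3828 11.4245 16.9546 24.1663] v=[6.4179 -3.3814 -3.9552 4.3994]
Step 4: x=[8.1318 10.9864 16.4326 24.8523] v=[3.7450 -2.1907 -2.6099 3.4300]

Answer: 8.1318 10.9864 16.4326 24.8523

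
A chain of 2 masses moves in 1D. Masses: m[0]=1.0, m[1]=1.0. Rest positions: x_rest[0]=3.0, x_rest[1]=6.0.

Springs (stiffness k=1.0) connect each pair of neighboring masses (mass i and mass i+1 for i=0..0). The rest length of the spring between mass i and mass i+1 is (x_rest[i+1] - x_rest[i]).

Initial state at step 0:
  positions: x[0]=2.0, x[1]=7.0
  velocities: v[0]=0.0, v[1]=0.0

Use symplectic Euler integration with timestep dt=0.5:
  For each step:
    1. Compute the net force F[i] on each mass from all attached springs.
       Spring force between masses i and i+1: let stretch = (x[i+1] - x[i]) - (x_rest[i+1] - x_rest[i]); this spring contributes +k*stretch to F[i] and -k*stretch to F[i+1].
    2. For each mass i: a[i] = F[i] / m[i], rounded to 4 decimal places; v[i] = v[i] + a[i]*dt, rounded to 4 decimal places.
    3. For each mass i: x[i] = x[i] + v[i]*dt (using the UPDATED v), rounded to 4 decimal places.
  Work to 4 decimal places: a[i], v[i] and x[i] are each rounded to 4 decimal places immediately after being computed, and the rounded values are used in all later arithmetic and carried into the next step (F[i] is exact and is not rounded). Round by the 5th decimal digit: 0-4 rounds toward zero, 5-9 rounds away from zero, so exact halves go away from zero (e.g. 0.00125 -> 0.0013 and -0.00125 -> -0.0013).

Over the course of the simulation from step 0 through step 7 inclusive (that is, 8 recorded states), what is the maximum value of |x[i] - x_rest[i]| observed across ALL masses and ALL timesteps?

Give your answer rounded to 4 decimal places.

Step 0: x=[2.0000 7.0000] v=[0.0000 0.0000]
Step 1: x=[2.5000 6.5000] v=[1.0000 -1.0000]
Step 2: x=[3.2500 5.7500] v=[1.5000 -1.5000]
Step 3: x=[3.8750 5.1250] v=[1.2500 -1.2500]
Step 4: x=[4.0625 4.9375] v=[0.3750 -0.3750]
Step 5: x=[3.7188 5.2813] v=[-0.6875 0.6875]
Step 6: x=[3.0157 5.9845] v=[-1.4063 1.4063]
Step 7: x=[2.3048 6.6955] v=[-1.4219 1.4219]
Max displacement = 1.0625

Answer: 1.0625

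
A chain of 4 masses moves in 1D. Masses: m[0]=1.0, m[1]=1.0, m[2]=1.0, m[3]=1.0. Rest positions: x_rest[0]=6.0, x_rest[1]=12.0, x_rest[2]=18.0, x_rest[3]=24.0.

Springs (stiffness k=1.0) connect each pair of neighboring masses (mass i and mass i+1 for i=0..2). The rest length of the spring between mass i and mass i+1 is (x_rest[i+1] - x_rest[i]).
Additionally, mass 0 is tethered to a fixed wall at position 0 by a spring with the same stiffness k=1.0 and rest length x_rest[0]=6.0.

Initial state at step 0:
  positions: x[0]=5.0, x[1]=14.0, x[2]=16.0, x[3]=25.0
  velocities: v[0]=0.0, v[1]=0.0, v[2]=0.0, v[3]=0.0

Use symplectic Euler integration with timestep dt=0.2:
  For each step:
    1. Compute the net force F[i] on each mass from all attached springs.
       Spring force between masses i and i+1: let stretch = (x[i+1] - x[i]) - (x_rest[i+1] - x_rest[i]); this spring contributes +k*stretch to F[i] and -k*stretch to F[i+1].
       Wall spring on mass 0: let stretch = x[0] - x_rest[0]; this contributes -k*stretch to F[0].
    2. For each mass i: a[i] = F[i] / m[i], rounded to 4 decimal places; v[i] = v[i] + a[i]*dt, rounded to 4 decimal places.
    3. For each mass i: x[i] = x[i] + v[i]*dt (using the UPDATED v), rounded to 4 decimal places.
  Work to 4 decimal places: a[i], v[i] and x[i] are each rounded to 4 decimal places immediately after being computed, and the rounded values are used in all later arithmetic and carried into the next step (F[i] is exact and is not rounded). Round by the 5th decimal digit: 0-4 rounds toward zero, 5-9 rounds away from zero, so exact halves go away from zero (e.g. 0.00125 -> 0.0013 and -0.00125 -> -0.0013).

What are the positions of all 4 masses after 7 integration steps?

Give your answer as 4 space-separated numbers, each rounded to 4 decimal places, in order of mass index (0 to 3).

Step 0: x=[5.0000 14.0000 16.0000 25.0000] v=[0.0000 0.0000 0.0000 0.0000]
Step 1: x=[5.1600 13.7200 16.2800 24.8800] v=[0.8000 -1.4000 1.4000 -0.6000]
Step 2: x=[5.4560 13.2000 16.8016 24.6560] v=[1.4800 -2.6000 2.6080 -1.1200]
Step 3: x=[5.8435 12.5143 17.4933 24.3578] v=[1.9376 -3.4285 3.4586 -1.4909]
Step 4: x=[6.2641 11.7609 18.2604 24.0250] v=[2.1031 -3.7669 3.8357 -1.6638]
Step 5: x=[6.6540 11.0476 18.9981 23.7017] v=[1.9496 -3.5664 3.6887 -1.6167]
Step 6: x=[6.9535 10.4766 19.6060 23.4302] v=[1.4975 -2.8550 3.0393 -1.3574]
Step 7: x=[7.1158 10.1299 20.0017 23.2458] v=[0.8114 -1.7337 1.9783 -0.9222]

Answer: 7.1158 10.1299 20.0017 23.2458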